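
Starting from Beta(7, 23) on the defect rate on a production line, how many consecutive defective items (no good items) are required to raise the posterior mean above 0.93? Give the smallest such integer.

After k defective items and 0 good items the posterior is Beta(7+k, 23), with mean (7+k)/(7+23+k).
Set (7+k)/(30+k) > 0.93 and solve: k > (0.93·30 − 7)/(1 − 0.93) = 298.571.
The smallest integer exceeding 298.571 is 299, and checking k=299: (306)/(329) = 0.9301 > 0.93.

k = 299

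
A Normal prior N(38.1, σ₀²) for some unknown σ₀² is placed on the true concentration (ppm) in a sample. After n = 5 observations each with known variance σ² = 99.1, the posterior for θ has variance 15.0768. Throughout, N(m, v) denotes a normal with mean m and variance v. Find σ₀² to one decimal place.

σ₀² = 63.0

For the Normal–Normal model with known σ², precisions add: τ_n = τ₀ + n/σ².
So 1/σ₀² = 1/15.0768 − 5/99.1 = 0.066327 − 0.050454 = 0.015873.
Hence σ₀² = 1/0.015873 ≈ 63.0.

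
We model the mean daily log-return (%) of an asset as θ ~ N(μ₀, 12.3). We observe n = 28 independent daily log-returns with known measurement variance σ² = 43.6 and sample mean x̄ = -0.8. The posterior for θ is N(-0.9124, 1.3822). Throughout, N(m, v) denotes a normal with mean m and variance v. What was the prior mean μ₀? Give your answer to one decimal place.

μ₀ = -1.8

The posterior mean is a precision-weighted average: μ_n = (τ₀μ₀ + τ_data·x̄)/(τ₀+τ_data), with τ₀=1/σ₀² and τ_data=n/σ².
Here τ₀ = 1/12.3 = 0.081301 and τ_data = 28/43.6 = 0.642202, so τ_n = 0.723503.
Rearranging for μ₀: μ₀ = (μ_n·τ_n − τ_data·x̄)/τ₀ = (-0.9124·0.723503 − 0.642202·-0.8) / 0.081301 = -0.146363/0.081301 ≈ -1.8.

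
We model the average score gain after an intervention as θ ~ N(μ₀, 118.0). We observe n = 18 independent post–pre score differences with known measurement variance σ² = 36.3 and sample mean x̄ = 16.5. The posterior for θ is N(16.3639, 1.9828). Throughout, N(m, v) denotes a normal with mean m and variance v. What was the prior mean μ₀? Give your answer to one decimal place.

μ₀ = 8.4

The posterior mean is a precision-weighted average: μ_n = (τ₀μ₀ + τ_data·x̄)/(τ₀+τ_data), with τ₀=1/σ₀² and τ_data=n/σ².
Here τ₀ = 1/118.0 = 0.008475 and τ_data = 18/36.3 = 0.495868, so τ_n = 0.504343.
Rearranging for μ₀: μ₀ = (μ_n·τ_n − τ_data·x̄)/τ₀ = (16.3639·0.504343 − 0.495868·16.5) / 0.008475 = 0.071196/0.008475 ≈ 8.4.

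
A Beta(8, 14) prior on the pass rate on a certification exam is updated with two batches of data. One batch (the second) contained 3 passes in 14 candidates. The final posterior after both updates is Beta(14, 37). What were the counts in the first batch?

3 passes and 12 failures

Sequential conjugate updates are equivalent to a single update on the pooled data, so total successes = posterior α − prior α and total failures = posterior β − prior β.
Total across both batches: 14−8=6 passes, 37−14=23 failures.
Subtract the second batch: 6−3=3 passes and 23−11=12 failures.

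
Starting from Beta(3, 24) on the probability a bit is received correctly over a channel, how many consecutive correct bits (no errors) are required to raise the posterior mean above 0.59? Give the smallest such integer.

k = 32

After k correct bits and 0 errors the posterior is Beta(3+k, 24), with mean (3+k)/(3+24+k).
Set (3+k)/(27+k) > 0.59 and solve: k > (0.59·27 − 3)/(1 − 0.59) = 31.537.
The smallest integer exceeding 31.537 is 32, and checking k=32: (35)/(59) = 0.5932 > 0.59.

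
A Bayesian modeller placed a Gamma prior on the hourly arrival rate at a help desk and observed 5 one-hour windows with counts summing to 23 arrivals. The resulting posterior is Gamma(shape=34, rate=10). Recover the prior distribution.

Gamma–Poisson conjugacy: posterior shape = α + Σxᵢ, posterior rate = β + n.
So α = 34 − 23 = 11 and β = 10 − 5 = 5.

Gamma(shape=11, rate=5)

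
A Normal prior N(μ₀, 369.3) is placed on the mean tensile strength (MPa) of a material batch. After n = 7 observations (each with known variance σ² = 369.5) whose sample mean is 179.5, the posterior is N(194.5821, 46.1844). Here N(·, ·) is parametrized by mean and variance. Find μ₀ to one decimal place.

μ₀ = 300.1

The posterior mean is a precision-weighted average: μ_n = (τ₀μ₀ + τ_data·x̄)/(τ₀+τ_data), with τ₀=1/σ₀² and τ_data=n/σ².
Here τ₀ = 1/369.3 = 0.002708 and τ_data = 7/369.5 = 0.018945, so τ_n = 0.021653.
Rearranging for μ₀: μ₀ = (μ_n·τ_n − τ_data·x̄)/τ₀ = (194.5821·0.021653 − 0.018945·179.5) / 0.002708 = 0.812659/0.002708 ≈ 300.1.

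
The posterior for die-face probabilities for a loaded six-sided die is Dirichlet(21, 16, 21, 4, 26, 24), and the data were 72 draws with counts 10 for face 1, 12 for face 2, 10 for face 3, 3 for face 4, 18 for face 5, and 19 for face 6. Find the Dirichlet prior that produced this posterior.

Dirichlet(11, 4, 11, 1, 8, 5)

For a Dirichlet(α) prior with multinomial counts c, the posterior is Dirichlet(α + c) componentwise.
Subtract each count from the matching posterior parameter: 21−10=11, 16−12=4, 21−10=11, 4−3=1, 26−18=8, 24−19=5.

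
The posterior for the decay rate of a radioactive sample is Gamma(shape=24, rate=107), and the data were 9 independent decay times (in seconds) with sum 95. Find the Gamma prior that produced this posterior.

Gamma–exponential conjugacy: posterior shape = α + n, posterior rate = β + Σtᵢ.
So α = 24 − 9 = 15 and β = 107 − 95 = 12.

Gamma(shape=15, rate=12)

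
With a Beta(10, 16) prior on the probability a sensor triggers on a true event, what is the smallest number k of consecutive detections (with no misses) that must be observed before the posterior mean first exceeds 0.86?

k = 89

After k detections and 0 misses the posterior is Beta(10+k, 16), with mean (10+k)/(10+16+k).
Set (10+k)/(26+k) > 0.86 and solve: k > (0.86·26 − 10)/(1 − 0.86) = 88.286.
The smallest integer exceeding 88.286 is 89.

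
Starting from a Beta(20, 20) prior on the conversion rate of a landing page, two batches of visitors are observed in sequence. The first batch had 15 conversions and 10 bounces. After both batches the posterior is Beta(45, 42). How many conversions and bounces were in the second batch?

10 conversions and 12 bounces

Sequential conjugate updates are equivalent to a single update on the pooled data, so total successes = posterior α − prior α and total failures = posterior β − prior β.
Total across both batches: 45−20=25 conversions, 42−20=22 bounces.
Subtract the first batch: 25−15=10 conversions and 22−10=12 bounces.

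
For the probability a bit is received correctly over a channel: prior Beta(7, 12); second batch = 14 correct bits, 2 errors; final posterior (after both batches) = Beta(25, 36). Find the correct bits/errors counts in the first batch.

4 correct bits and 22 errors

Sequential conjugate updates are equivalent to a single update on the pooled data, so total successes = posterior α − prior α and total failures = posterior β − prior β.
Total across both batches: 25−7=18 correct bits, 36−12=24 errors.
Subtract the second batch: 18−14=4 correct bits and 24−2=22 errors.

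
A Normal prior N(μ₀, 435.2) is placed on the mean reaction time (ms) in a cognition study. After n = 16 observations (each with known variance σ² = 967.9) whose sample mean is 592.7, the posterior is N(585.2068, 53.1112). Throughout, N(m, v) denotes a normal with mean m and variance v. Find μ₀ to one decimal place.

μ₀ = 531.3

With known observation variance, the Normal–Normal posterior has precision τ_n = τ₀ + n/σ² and mean μ_n = (τ₀μ₀ + (n/σ²)x̄)/τ_n.
Here τ₀ = 1/435.2 = 0.002298 and τ_data = 16/967.9 = 0.016531, so τ_n = 0.018829.
Rearranging for μ₀: μ₀ = (μ_n·τ_n − τ_data·x̄)/τ₀ = (585.2068·0.018829 − 0.016531·592.7) / 0.002298 = 1.220935/0.002298 ≈ 531.3.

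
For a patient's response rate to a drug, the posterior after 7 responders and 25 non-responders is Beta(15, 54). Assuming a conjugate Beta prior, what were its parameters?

Under Beta–binomial conjugacy the posterior parameters are (α+s, β+f).
So α = 15 − 7 = 8 and β = 54 − 25 = 29.

Beta(8, 29)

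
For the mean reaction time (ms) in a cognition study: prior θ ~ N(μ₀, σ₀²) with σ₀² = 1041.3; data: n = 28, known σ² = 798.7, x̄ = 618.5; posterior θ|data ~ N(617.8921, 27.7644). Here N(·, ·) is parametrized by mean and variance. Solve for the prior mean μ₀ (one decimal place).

The posterior mean is a precision-weighted average: μ_n = (τ₀μ₀ + τ_data·x̄)/(τ₀+τ_data), with τ₀=1/σ₀² and τ_data=n/σ².
Here τ₀ = 1/1041.3 = 0.000960 and τ_data = 28/798.7 = 0.035057, so τ_n = 0.036017.
Rearranging for μ₀: μ₀ = (μ_n·τ_n − τ_data·x̄)/τ₀ = (617.8921·0.036017 − 0.035057·618.5) / 0.000960 = 0.571865/0.000960 ≈ 595.7.

μ₀ = 595.7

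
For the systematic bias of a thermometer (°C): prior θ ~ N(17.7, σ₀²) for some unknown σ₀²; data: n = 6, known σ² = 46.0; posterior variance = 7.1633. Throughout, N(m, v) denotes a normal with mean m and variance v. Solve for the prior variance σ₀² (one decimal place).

For the Normal–Normal model with known σ², precisions add: τ_n = τ₀ + n/σ².
So 1/σ₀² = 1/7.1633 − 6/46.0 = 0.139600 − 0.130435 = 0.009165.
Hence σ₀² = 1/0.009165 ≈ 109.1.

σ₀² = 109.1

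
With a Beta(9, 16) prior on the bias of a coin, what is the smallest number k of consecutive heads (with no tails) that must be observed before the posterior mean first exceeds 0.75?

After k heads and 0 tails the posterior is Beta(9+k, 16), with mean (9+k)/(9+16+k).
Set (9+k)/(25+k) > 0.75 and solve: k > (0.75·25 − 9)/(1 − 0.75) = 39.000.
The smallest integer exceeding 39.000 is 40.

k = 40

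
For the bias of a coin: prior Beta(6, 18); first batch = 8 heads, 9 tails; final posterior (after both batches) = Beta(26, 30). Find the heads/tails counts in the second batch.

Sequential conjugate updates are equivalent to a single update on the pooled data, so total successes = posterior α − prior α and total failures = posterior β − prior β.
Total across both batches: 26−6=20 heads, 30−18=12 tails.
Subtract the first batch: 20−8=12 heads and 12−9=3 tails.

12 heads and 3 tails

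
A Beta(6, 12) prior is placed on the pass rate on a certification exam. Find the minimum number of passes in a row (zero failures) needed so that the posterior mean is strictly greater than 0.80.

After k passes and 0 failures the posterior is Beta(6+k, 12), with mean (6+k)/(6+12+k).
Set (6+k)/(18+k) > 0.80 and solve: k > (0.80·18 − 6)/(1 − 0.80) = 42.000.
The smallest integer exceeding 42.000 is 43.

k = 43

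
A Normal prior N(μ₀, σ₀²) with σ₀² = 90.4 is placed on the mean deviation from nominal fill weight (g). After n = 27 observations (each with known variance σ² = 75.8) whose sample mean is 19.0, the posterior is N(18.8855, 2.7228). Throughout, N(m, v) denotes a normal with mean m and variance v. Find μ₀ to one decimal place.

μ₀ = 15.2

The posterior mean is a precision-weighted average: μ_n = (τ₀μ₀ + τ_data·x̄)/(τ₀+τ_data), with τ₀=1/σ₀² and τ_data=n/σ².
Here τ₀ = 1/90.4 = 0.011062 and τ_data = 27/75.8 = 0.356201, so τ_n = 0.367263.
Rearranging for μ₀: μ₀ = (μ_n·τ_n − τ_data·x̄)/τ₀ = (18.8855·0.367263 − 0.356201·19.0) / 0.011062 = 0.168126/0.011062 ≈ 15.2.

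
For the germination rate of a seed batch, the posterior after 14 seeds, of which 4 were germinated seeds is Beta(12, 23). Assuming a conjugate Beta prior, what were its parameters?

Beta is conjugate to the binomial likelihood: posterior = Beta(α+s, β+f).
Subtract the data counts: 12−4=8, 23−10=13.

Beta(8, 13)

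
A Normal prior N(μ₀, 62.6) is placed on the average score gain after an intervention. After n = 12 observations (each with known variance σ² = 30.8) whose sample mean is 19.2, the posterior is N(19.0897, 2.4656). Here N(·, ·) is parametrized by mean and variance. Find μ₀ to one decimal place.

With known observation variance, the Normal–Normal posterior has precision τ_n = τ₀ + n/σ² and mean μ_n = (τ₀μ₀ + (n/σ²)x̄)/τ_n.
Here τ₀ = 1/62.6 = 0.015974 and τ_data = 12/30.8 = 0.389610, so τ_n = 0.405584.
Rearranging for μ₀: μ₀ = (μ_n·τ_n − τ_data·x̄)/τ₀ = (19.0897·0.405584 − 0.389610·19.2) / 0.015974 = 0.261965/0.015974 ≈ 16.4.

μ₀ = 16.4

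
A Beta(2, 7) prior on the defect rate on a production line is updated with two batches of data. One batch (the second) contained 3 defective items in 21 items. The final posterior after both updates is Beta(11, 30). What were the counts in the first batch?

6 defective items and 5 good items

Because Beta–binomial updating is additive in the counts, the combined data contributed (α_post−α_prior, β_post−β_prior) successes and failures.
Total across both batches: 11−2=9 defective items, 30−7=23 good items.
Subtract the second batch: 9−3=6 defective items and 23−18=5 good items.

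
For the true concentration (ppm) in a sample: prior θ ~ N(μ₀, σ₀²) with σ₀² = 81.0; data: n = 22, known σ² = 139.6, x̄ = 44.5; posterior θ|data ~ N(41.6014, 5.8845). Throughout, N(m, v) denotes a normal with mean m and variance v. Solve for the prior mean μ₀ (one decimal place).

μ₀ = 4.6

The posterior mean is a precision-weighted average: μ_n = (τ₀μ₀ + τ_data·x̄)/(τ₀+τ_data), with τ₀=1/σ₀² and τ_data=n/σ².
Here τ₀ = 1/81.0 = 0.012346 and τ_data = 22/139.6 = 0.157593, so τ_n = 0.169939.
Rearranging for μ₀: μ₀ = (μ_n·τ_n − τ_data·x̄)/τ₀ = (41.6014·0.169939 − 0.157593·44.5) / 0.012346 = 0.056812/0.012346 ≈ 4.6.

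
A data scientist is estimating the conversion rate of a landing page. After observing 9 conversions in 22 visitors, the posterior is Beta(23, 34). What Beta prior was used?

Under Beta–binomial conjugacy the posterior parameters are (α+s, β+f).
So α = 23 − 9 = 14 and β = 34 − 13 = 21.

Beta(14, 21)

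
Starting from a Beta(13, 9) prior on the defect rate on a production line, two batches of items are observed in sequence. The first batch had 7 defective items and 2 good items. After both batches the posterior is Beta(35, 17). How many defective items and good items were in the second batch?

Sequential conjugate updates are equivalent to a single update on the pooled data, so total successes = posterior α − prior α and total failures = posterior β − prior β.
Total across both batches: 35−13=22 defective items, 17−9=8 good items.
Subtract the first batch: 22−7=15 defective items and 8−2=6 good items.

15 defective items and 6 good items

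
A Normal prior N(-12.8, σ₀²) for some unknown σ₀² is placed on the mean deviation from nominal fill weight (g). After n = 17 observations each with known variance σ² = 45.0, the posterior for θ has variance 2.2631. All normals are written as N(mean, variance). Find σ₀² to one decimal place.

For the Normal–Normal model with known σ², precisions add: τ_n = τ₀ + n/σ².
So 1/σ₀² = 1/2.2631 − 17/45.0 = 0.441872 − 0.377778 = 0.064094.
Hence σ₀² = 1/0.064094 ≈ 15.6.

σ₀² = 15.6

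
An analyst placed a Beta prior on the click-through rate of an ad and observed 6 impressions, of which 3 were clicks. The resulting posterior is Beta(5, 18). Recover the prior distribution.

Under Beta–binomial conjugacy the posterior parameters are (a+s, b+f).
So a = 5 − 3 = 2 and b = 18 − 3 = 15.

Beta(2, 15)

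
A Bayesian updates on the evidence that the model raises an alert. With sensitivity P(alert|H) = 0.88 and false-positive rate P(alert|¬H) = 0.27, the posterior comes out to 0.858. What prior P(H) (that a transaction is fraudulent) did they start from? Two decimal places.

In odds form, posterior odds = prior odds × likelihood ratio, so prior odds = posterior odds ÷ LR.
Posterior odds = 0.858/(1−0.858) = 6.0423. LR = 0.88/0.27 = 3.2593.
Prior odds = 6.0423/3.2593 = 1.8539, so P(H) = 1.8539/(1+1.8539) ≈ 0.65.

P(H) = 0.65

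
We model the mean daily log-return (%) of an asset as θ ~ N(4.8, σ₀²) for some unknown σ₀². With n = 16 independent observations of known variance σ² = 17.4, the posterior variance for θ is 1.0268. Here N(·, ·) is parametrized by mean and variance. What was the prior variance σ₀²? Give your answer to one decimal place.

Posterior precision equals prior precision plus data precision: 1/σ_n² = 1/σ₀² + n/σ².
So 1/σ₀² = 1/1.0268 − 16/17.4 = 0.973899 − 0.919540 = 0.054359.
Hence σ₀² = 1/0.054359 ≈ 18.4.

σ₀² = 18.4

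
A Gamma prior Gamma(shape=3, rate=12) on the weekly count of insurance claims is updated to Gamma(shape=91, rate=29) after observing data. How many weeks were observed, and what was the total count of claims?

n = 17 weeks with total 88 claims

Gamma–Poisson conjugacy: posterior shape = α + Σxᵢ, posterior rate = β + n.
Matching: Σxᵢ = 91 − 3 = 88 and n = 29 − 12 = 17.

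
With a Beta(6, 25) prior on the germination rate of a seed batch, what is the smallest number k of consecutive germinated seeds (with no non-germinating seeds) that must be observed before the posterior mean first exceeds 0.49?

After k germinated seeds and 0 non-germinating seeds the posterior is Beta(6+k, 25), with mean (6+k)/(6+25+k).
Set (6+k)/(31+k) > 0.49 and solve: k > (0.49·31 − 6)/(1 − 0.49) = 18.020.
The smallest integer exceeding 18.020 is 19.

k = 19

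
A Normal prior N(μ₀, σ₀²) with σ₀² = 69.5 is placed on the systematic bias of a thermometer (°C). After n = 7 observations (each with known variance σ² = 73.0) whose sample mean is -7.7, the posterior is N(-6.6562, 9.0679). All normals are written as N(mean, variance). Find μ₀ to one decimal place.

μ₀ = 0.3

With known observation variance, the Normal–Normal posterior has precision τ_n = τ₀ + n/σ² and mean μ_n = (τ₀μ₀ + (n/σ²)x̄)/τ_n.
Here τ₀ = 1/69.5 = 0.014388 and τ_data = 7/73.0 = 0.095890, so τ_n = 0.110278.
Rearranging for μ₀: μ₀ = (μ_n·τ_n − τ_data·x̄)/τ₀ = (-6.6562·0.110278 − 0.095890·-7.7) / 0.014388 = 0.004321/0.014388 ≈ 0.3.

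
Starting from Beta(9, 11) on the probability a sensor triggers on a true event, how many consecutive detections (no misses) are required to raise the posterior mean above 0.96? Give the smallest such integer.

After k detections and 0 misses the posterior is Beta(9+k, 11), with mean (9+k)/(9+11+k).
Set (9+k)/(20+k) > 0.96 and solve: k > (0.96·20 − 9)/(1 − 0.96) = 255.000.
The smallest integer exceeding 255.000 is 256.

k = 256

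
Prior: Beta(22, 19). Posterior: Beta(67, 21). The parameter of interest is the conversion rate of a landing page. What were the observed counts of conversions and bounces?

Beta is conjugate to the binomial likelihood: posterior = Beta(α+s, β+f).
Match parameters: s=67−22=45, f=21−19=2.

45 conversions and 2 bounces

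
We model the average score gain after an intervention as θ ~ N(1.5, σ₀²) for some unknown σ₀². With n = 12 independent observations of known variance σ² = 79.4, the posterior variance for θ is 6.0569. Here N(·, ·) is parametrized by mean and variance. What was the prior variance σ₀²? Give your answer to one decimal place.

σ₀² = 71.6

For the Normal–Normal model with known σ², precisions add: τ_n = τ₀ + n/σ².
So 1/σ₀² = 1/6.0569 − 12/79.4 = 0.165101 − 0.151134 = 0.013967.
Hence σ₀² = 1/0.013967 ≈ 71.6.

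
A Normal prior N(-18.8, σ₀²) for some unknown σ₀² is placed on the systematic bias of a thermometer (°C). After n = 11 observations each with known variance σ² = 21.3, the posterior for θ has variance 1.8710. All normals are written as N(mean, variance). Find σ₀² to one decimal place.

For the Normal–Normal model with known σ², precisions add: τ_n = τ₀ + n/σ².
So 1/σ₀² = 1/1.8710 − 11/21.3 = 0.534474 − 0.516432 = 0.018042.
Hence σ₀² = 1/0.018042 ≈ 55.4.

σ₀² = 55.4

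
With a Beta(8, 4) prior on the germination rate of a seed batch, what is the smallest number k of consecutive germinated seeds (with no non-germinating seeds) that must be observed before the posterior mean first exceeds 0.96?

After k germinated seeds and 0 non-germinating seeds the posterior is Beta(8+k, 4), with mean (8+k)/(8+4+k).
Set (8+k)/(12+k) > 0.96 and solve: k > (0.96·12 − 8)/(1 − 0.96) = 88.000.
The smallest integer exceeding 88.000 is 89.

k = 89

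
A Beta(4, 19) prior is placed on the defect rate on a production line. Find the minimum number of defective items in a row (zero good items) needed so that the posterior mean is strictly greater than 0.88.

k = 136

After k defective items and 0 good items the posterior is Beta(4+k, 19), with mean (4+k)/(4+19+k).
Set (4+k)/(23+k) > 0.88 and solve: k > (0.88·23 − 4)/(1 − 0.88) = 135.333.
The smallest integer exceeding 135.333 is 136.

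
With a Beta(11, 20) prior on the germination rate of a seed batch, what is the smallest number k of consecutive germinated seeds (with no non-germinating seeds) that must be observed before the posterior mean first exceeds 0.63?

k = 24

After k germinated seeds and 0 non-germinating seeds the posterior is Beta(11+k, 20), with mean (11+k)/(11+20+k).
Set (11+k)/(31+k) > 0.63 and solve: k > (0.63·31 − 11)/(1 − 0.63) = 23.054.
The smallest integer exceeding 23.054 is 24.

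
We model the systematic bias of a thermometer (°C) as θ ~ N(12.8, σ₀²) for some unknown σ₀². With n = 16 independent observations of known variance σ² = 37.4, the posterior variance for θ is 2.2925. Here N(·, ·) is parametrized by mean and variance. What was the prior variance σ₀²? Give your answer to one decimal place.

σ₀² = 119.1

Posterior precision equals prior precision plus data precision: 1/σ_n² = 1/σ₀² + n/σ².
So 1/σ₀² = 1/2.2925 − 16/37.4 = 0.436205 − 0.427807 = 0.008398.
Hence σ₀² = 1/0.008398 ≈ 119.1.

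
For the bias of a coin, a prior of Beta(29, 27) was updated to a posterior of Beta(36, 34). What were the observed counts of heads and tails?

7 heads and 7 tails

Under Beta–binomial conjugacy the posterior parameters are (α+s, β+f).
Match parameters: s=36−29=7, f=34−27=7.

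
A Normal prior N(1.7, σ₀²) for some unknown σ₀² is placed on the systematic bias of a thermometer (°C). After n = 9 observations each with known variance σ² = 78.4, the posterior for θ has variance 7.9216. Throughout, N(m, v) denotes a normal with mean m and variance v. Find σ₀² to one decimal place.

For the Normal–Normal model with known σ², precisions add: τ_n = τ₀ + n/σ².
So 1/σ₀² = 1/7.9216 − 9/78.4 = 0.126237 − 0.114796 = 0.011441.
Hence σ₀² = 1/0.011441 ≈ 87.4.

σ₀² = 87.4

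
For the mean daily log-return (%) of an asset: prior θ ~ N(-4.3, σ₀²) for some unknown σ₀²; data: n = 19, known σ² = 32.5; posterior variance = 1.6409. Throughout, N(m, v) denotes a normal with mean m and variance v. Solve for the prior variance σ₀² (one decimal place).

σ₀² = 40.3

For the Normal–Normal model with known σ², precisions add: τ_n = τ₀ + n/σ².
So 1/σ₀² = 1/1.6409 − 19/32.5 = 0.609422 − 0.584615 = 0.024807.
Hence σ₀² = 1/0.024807 ≈ 40.3.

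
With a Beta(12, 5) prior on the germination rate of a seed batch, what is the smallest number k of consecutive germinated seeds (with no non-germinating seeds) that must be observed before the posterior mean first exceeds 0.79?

k = 7

After k germinated seeds and 0 non-germinating seeds the posterior is Beta(12+k, 5), with mean (12+k)/(12+5+k).
Set (12+k)/(17+k) > 0.79 and solve: k > (0.79·17 − 12)/(1 − 0.79) = 6.810.
The smallest integer exceeding 6.810 is 7, and checking k=7: (19)/(24) = 0.7917 > 0.79.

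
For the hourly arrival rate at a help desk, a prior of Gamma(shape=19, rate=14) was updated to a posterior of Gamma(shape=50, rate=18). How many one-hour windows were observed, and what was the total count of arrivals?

Gamma–Poisson conjugacy: posterior shape = α + Σxᵢ, posterior rate = β + n.
Matching: Σxᵢ = 50 − 19 = 31 and n = 18 − 14 = 4.

n = 4 one-hour windows with total 31 arrivals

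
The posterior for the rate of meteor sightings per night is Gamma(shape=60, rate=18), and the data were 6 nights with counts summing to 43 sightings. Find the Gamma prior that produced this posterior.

Gamma(shape=17, rate=12)

Gamma–Poisson conjugacy: posterior shape = α + Σxᵢ, posterior rate = β + n.
So α = 60 − 43 = 17 and β = 18 − 6 = 12.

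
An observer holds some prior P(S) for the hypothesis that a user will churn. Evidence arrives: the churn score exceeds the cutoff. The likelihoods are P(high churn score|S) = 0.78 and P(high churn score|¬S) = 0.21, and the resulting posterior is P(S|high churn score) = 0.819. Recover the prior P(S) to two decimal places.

Bayes' rule in odds form gives O(S|E) = O(S)·[P(E|S)/P(E|¬S)], hence O(S) = O(S|E)/LR.
Posterior odds = 0.819/(1−0.819) = 4.5249. LR = 0.78/0.21 = 3.7143.
Prior odds = 4.5249/3.7143 = 1.2182, so P(S) = 1.2182/(1+1.2182) ≈ 0.55.

P(S) = 0.55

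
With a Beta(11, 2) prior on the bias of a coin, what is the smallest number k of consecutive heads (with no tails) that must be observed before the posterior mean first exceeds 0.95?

k = 28

After k heads and 0 tails the posterior is Beta(11+k, 2), with mean (11+k)/(11+2+k).
Set (11+k)/(13+k) > 0.95 and solve: k > (0.95·13 − 11)/(1 − 0.95) = 27.000.
The smallest integer exceeding 27.000 is 28, and checking k=28: (39)/(41) = 0.9512 > 0.95.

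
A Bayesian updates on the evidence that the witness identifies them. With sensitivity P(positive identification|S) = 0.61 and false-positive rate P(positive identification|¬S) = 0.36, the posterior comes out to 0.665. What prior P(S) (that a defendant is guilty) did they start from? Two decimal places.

Bayes' rule in odds form gives O(S|E) = O(S)·[P(E|S)/P(E|¬S)], hence O(S) = O(S|E)/LR.
Posterior odds = 0.665/(1−0.665) = 1.9851. LR = 0.61/0.36 = 1.6944.
Prior odds = 1.9851/1.6944 = 1.1716, so P(S) = 1.1716/(1+1.1716) ≈ 0.54.

P(S) = 0.54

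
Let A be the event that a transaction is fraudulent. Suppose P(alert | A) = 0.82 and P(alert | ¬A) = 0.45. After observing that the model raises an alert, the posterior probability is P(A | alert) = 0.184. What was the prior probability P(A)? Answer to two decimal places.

Bayes' rule in odds form gives O(A|E) = O(A)·[P(E|A)/P(E|¬A)], hence O(A) = O(A|E)/LR.
Posterior odds = 0.184/(1−0.184) = 0.2255. LR = 0.82/0.45 = 1.8222.
Prior odds = 0.2255/1.8222 = 0.1238, so P(A) = 0.1238/(1+0.1238) ≈ 0.11.

P(A) = 0.11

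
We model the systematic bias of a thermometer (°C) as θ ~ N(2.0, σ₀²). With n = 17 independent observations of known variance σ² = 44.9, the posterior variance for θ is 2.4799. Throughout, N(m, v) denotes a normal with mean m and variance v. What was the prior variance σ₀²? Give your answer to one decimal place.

Posterior precision equals prior precision plus data precision: 1/σ_n² = 1/σ₀² + n/σ².
So 1/σ₀² = 1/2.4799 − 17/44.9 = 0.403242 − 0.378619 = 0.024623.
Hence σ₀² = 1/0.024623 ≈ 40.6.

σ₀² = 40.6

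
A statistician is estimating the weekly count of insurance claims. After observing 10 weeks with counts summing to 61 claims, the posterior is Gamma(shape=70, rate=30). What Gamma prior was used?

Gamma(shape=9, rate=20)

Gamma–Poisson conjugacy: posterior shape = α + Σxᵢ, posterior rate = β + n.
So α = 70 − 61 = 9 and β = 30 − 10 = 20.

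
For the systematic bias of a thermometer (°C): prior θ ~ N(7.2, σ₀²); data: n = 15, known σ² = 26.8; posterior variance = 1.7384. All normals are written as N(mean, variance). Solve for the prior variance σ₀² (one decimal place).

σ₀² = 64.3

Posterior precision equals prior precision plus data precision: 1/σ_n² = 1/σ₀² + n/σ².
So 1/σ₀² = 1/1.7384 − 15/26.8 = 0.575242 − 0.559701 = 0.015541.
Hence σ₀² = 1/0.015541 ≈ 64.3.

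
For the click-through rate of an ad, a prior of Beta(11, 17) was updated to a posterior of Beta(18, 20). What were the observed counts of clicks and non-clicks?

7 clicks and 3 non-clicks

Beta is conjugate to the binomial likelihood: posterior = Beta(α+s, β+f).
Match parameters: s=18−11=7, f=20−17=3.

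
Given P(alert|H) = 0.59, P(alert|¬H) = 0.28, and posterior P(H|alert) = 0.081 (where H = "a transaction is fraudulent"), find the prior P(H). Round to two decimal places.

P(H) = 0.04

Bayes' rule in odds form gives O(H|E) = O(H)·[P(E|H)/P(E|¬H)], hence O(H) = O(H|E)/LR.
Posterior odds = 0.081/(1−0.081) = 0.0881. LR = 0.59/0.28 = 2.1071.
Prior odds = 0.0881/2.1071 = 0.0418, so P(H) = 0.0418/(1+0.0418) ≈ 0.04.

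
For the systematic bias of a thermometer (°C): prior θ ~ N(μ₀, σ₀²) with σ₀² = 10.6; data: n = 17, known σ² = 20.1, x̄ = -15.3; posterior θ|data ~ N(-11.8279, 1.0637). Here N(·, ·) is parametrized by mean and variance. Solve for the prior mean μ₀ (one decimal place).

With known observation variance, the Normal–Normal posterior has precision τ_n = τ₀ + n/σ² and mean μ_n = (τ₀μ₀ + (n/σ²)x̄)/τ_n.
Here τ₀ = 1/10.6 = 0.094340 and τ_data = 17/20.1 = 0.845771, so τ_n = 0.940111.
Rearranging for μ₀: μ₀ = (μ_n·τ_n − τ_data·x̄)/τ₀ = (-11.8279·0.940111 − 0.845771·-15.3) / 0.094340 = 1.820757/0.094340 ≈ 19.3.

μ₀ = 19.3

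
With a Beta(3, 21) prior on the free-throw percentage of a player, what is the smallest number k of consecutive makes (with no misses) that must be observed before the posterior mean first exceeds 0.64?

After k makes and 0 misses the posterior is Beta(3+k, 21), with mean (3+k)/(3+21+k).
Set (3+k)/(24+k) > 0.64 and solve: k > (0.64·24 − 3)/(1 − 0.64) = 34.333.
The smallest integer exceeding 34.333 is 35, and checking k=35: (38)/(59) = 0.6441 > 0.64.

k = 35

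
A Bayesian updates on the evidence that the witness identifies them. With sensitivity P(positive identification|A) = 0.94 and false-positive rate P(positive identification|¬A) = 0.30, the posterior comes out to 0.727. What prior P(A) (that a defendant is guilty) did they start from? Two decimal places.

In odds form, posterior odds = prior odds × likelihood ratio, so prior odds = posterior odds ÷ LR.
Posterior odds = 0.727/(1−0.727) = 2.6630. LR = 0.94/0.30 = 3.1333.
Prior odds = 2.6630/3.1333 = 0.8499, so P(A) = 0.8499/(1+0.8499) ≈ 0.46.

P(A) = 0.46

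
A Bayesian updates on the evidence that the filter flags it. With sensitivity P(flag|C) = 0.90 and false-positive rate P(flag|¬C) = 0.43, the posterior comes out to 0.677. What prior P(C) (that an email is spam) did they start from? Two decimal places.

P(C) = 0.50

In odds form, posterior odds = prior odds × likelihood ratio, so prior odds = posterior odds ÷ LR.
Posterior odds = 0.677/(1−0.677) = 2.0960. LR = 0.90/0.43 = 2.0930.
Prior odds = 2.0960/2.0930 = 1.0014, so P(C) = 1.0014/(1+1.0014) ≈ 0.50.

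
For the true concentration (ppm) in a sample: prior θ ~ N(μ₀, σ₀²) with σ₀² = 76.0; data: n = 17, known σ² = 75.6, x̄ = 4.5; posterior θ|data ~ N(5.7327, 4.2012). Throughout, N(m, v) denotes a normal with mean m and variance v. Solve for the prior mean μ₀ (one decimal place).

μ₀ = 26.8

With known observation variance, the Normal–Normal posterior has precision τ_n = τ₀ + n/σ² and mean μ_n = (τ₀μ₀ + (n/σ²)x̄)/τ_n.
Here τ₀ = 1/76.0 = 0.013158 and τ_data = 17/75.6 = 0.224868, so τ_n = 0.238026.
Rearranging for μ₀: μ₀ = (μ_n·τ_n − τ_data·x̄)/τ₀ = (5.7327·0.238026 − 0.224868·4.5) / 0.013158 = 0.352626/0.013158 ≈ 26.8.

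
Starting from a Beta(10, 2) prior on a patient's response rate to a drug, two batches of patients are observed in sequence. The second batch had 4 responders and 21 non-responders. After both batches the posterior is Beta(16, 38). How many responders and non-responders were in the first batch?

Because Beta–binomial updating is additive in the counts, the combined data contributed (α_post−α_prior, β_post−β_prior) successes and failures.
Total across both batches: 16−10=6 responders, 38−2=36 non-responders.
Subtract the second batch: 6−4=2 responders and 36−21=15 non-responders.

2 responders and 15 non-responders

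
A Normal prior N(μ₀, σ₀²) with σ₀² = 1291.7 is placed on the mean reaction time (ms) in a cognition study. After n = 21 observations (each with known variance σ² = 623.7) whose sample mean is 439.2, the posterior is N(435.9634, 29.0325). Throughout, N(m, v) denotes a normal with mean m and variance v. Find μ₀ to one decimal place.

The posterior mean is a precision-weighted average: μ_n = (τ₀μ₀ + τ_data·x̄)/(τ₀+τ_data), with τ₀=1/σ₀² and τ_data=n/σ².
Here τ₀ = 1/1291.7 = 0.000774 and τ_data = 21/623.7 = 0.033670, so τ_n = 0.034444.
Rearranging for μ₀: μ₀ = (μ_n·τ_n − τ_data·x̄)/τ₀ = (435.9634·0.034444 − 0.033670·439.2) / 0.000774 = 0.228459/0.000774 ≈ 295.2.

μ₀ = 295.2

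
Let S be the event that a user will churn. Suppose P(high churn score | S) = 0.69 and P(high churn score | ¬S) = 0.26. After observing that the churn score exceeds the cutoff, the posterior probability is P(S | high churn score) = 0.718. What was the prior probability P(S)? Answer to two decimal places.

P(S) = 0.49

In odds form, posterior odds = prior odds × likelihood ratio, so prior odds = posterior odds ÷ LR.
Posterior odds = 0.718/(1−0.718) = 2.5461. LR = 0.69/0.26 = 2.6538.
Prior odds = 2.5461/2.6538 = 0.9594, so P(S) = 0.9594/(1+0.9594) ≈ 0.49.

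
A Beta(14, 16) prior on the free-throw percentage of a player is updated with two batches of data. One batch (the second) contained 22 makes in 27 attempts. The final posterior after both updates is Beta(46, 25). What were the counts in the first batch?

10 makes and 4 misses

Sequential conjugate updates are equivalent to a single update on the pooled data, so total successes = posterior α − prior α and total failures = posterior β − prior β.
Total across both batches: 46−14=32 makes, 25−16=9 misses.
Subtract the second batch: 32−22=10 makes and 9−5=4 misses.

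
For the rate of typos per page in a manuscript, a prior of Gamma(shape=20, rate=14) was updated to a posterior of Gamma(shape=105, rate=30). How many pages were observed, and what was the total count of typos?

n = 16 pages with total 85 typos

A Gamma(α, β) prior (rate parametrization) on a Poisson rate with n observations summing to S gives posterior Gamma(α+S, β+n).
Matching: Σxᵢ = 105 − 20 = 85 and n = 30 − 14 = 16.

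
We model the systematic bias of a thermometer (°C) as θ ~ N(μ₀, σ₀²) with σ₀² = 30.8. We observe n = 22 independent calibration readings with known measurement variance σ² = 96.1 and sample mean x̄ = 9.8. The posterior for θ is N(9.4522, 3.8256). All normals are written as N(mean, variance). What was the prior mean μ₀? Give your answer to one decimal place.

μ₀ = 7.0

With known observation variance, the Normal–Normal posterior has precision τ_n = τ₀ + n/σ² and mean μ_n = (τ₀μ₀ + (n/σ²)x̄)/τ_n.
Here τ₀ = 1/30.8 = 0.032468 and τ_data = 22/96.1 = 0.228928, so τ_n = 0.261396.
Rearranging for μ₀: μ₀ = (μ_n·τ_n − τ_data·x̄)/τ₀ = (9.4522·0.261396 − 0.228928·9.8) / 0.032468 = 0.227273/0.032468 ≈ 7.0.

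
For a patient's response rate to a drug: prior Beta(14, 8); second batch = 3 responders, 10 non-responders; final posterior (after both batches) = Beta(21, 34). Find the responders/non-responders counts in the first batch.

4 responders and 16 non-responders

Because Beta–binomial updating is additive in the counts, the combined data contributed (α_post−α_prior, β_post−β_prior) successes and failures.
Total across both batches: 21−14=7 responders, 34−8=26 non-responders.
Subtract the second batch: 7−3=4 responders and 26−10=16 non-responders.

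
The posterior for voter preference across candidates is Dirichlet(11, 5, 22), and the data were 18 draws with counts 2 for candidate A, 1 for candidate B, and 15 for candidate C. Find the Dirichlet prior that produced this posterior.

For a Dirichlet(α) prior with multinomial counts c, the posterior is Dirichlet(α + c) componentwise.
Subtract each count from the matching posterior parameter: 11−2=9, 5−1=4, 22−15=7.

Dirichlet(9, 4, 7)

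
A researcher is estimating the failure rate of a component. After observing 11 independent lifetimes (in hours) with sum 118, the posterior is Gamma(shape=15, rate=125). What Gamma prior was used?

Gamma(shape=4, rate=7)

For an exponential likelihood with a Gamma(α, β) prior on the rate, n observations with total T give posterior Gamma(α+n, β+T).
So α = 15 − 11 = 4 and β = 125 − 118 = 7.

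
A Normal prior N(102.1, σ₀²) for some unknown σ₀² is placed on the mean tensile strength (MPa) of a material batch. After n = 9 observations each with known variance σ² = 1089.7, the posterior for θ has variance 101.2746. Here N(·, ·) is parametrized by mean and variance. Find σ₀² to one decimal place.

For the Normal–Normal model with known σ², precisions add: τ_n = τ₀ + n/σ².
So 1/σ₀² = 1/101.2746 − 9/1089.7 = 0.009874 − 0.008259 = 0.001615.
Hence σ₀² = 1/0.001615 ≈ 619.2.

σ₀² = 619.2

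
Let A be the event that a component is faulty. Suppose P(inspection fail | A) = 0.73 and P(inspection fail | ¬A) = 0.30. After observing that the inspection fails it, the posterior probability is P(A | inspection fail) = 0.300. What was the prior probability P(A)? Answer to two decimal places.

P(A) = 0.15

In odds form, posterior odds = prior odds × likelihood ratio, so prior odds = posterior odds ÷ LR.
Posterior odds = 0.300/(1−0.300) = 0.4286. LR = 0.73/0.30 = 2.4333.
Prior odds = 0.4286/2.4333 = 0.1761, so P(A) = 0.1761/(1+0.1761) ≈ 0.15.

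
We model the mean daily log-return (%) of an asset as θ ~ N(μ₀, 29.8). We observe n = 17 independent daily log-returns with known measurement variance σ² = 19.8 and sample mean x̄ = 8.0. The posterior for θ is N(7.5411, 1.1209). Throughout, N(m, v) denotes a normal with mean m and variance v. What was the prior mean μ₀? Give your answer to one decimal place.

With known observation variance, the Normal–Normal posterior has precision τ_n = τ₀ + n/σ² and mean μ_n = (τ₀μ₀ + (n/σ²)x̄)/τ_n.
Here τ₀ = 1/29.8 = 0.033557 and τ_data = 17/19.8 = 0.858586, so τ_n = 0.892143.
Rearranging for μ₀: μ₀ = (μ_n·τ_n − τ_data·x̄)/τ₀ = (7.5411·0.892143 − 0.858586·8.0) / 0.033557 = -0.140948/0.033557 ≈ -4.2.

μ₀ = -4.2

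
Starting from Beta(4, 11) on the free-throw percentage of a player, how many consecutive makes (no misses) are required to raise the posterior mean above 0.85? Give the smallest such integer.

k = 59

After k makes and 0 misses the posterior is Beta(4+k, 11), with mean (4+k)/(4+11+k).
Set (4+k)/(15+k) > 0.85 and solve: k > (0.85·15 − 4)/(1 − 0.85) = 58.333.
The smallest integer exceeding 58.333 is 59.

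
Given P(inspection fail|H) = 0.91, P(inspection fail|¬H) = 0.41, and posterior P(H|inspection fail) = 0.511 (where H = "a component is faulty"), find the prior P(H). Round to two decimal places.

In odds form, posterior odds = prior odds × likelihood ratio, so prior odds = posterior odds ÷ LR.
Posterior odds = 0.511/(1−0.511) = 1.0450. LR = 0.91/0.41 = 2.2195.
Prior odds = 1.0450/2.2195 = 0.4708, so P(H) = 0.4708/(1+0.4708) ≈ 0.32.

P(H) = 0.32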